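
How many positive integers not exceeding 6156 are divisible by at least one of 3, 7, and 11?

Using inclusion–exclusion:
2052 + 879 + 559 − 293 − 186 − 79 + 26 = 2958

2958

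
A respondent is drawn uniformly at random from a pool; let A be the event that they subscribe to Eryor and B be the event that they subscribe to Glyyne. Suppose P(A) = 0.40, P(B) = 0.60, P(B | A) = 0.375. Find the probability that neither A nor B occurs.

0.15

P(A ∩ B) = P(A)·P(B|A) = 0.40 × 0.375 = 0.15
Apply inclusion-exclusion:
P(A ∪ B) = 0.40 + 0.60 − 0.15 = 0.85
P(none) = 1 − 0.85 = 0.15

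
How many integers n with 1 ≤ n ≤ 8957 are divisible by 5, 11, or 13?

1791 + 814 + 689 − 162 − 137 − 62 + 12 = 2945

2945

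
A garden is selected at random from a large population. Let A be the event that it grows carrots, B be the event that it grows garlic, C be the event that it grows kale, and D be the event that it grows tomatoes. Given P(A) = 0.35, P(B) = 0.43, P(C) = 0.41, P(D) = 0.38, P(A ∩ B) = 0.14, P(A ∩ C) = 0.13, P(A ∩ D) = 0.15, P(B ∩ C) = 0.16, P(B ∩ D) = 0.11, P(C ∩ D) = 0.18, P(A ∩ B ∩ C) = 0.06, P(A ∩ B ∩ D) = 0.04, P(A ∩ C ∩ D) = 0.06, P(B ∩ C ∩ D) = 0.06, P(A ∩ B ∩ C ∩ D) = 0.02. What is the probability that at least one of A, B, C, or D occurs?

By inclusion–exclusion:
P(A ∪ B ∪ C ∪ D) = 0.35 + 0.43 + 0.41 + 0.38 − 0.14 − 0.13 − 0.15 − 0.16 − 0.11 − 0.18 + 0.06 + 0.04 + 0.06 + 0.06 − 0.02 = 0.90

0.90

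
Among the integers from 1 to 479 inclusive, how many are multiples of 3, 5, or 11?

By inclusion–exclusion:
floor(479/3) + floor(479/5) + floor(479/11) − floor(479/15) − floor(479/33) − floor(479/55) + floor(479/165) = 159 + 95 + 43 − 31 − 14 − 8 + 2 = 246

246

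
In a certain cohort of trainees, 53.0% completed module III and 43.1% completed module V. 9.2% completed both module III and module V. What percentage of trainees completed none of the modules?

P(at least one) = 53.0 + 43.1 − 9.2 = 86.9%
P(none) = 100% − 86.9% = 13.1%

13.1%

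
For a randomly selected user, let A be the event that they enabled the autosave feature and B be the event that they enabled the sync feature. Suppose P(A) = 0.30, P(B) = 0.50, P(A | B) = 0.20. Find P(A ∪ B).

0.70

P(A ∩ B) = P(B)·P(A|B) = 0.50 × 0.20 = 0.10
P(A ∪ B) = 0.30 + 0.50 − 0.10 = 0.70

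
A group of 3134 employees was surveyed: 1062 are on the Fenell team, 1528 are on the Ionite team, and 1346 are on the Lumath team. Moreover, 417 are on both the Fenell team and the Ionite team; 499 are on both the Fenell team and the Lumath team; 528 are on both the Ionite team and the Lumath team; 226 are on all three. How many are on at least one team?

2718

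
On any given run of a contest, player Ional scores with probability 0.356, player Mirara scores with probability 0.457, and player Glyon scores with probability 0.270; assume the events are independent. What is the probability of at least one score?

0.74472484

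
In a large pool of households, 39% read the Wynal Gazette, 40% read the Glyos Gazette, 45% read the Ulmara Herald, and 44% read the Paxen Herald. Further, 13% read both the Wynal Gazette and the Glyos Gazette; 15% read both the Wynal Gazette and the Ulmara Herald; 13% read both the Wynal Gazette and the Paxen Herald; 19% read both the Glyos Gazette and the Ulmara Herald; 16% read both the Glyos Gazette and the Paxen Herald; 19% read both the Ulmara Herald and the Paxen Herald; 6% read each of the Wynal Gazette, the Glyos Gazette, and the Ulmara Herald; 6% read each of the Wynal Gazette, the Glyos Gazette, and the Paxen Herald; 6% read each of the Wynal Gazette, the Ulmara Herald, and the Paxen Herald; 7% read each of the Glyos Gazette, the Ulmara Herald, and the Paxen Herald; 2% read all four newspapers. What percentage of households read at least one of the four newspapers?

Apply inclusion-exclusion:
P(union) = 39 + 40 + 45 + 44 − 13 − 15 − 13 − 19 − 16 − 19 + 6 + 6 + 6 + 7 − 2 = 96%

96%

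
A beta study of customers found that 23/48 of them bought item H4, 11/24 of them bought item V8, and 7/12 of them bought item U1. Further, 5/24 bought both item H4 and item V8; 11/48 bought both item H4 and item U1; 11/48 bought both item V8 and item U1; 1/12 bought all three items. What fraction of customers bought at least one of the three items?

Inclusion–exclusion gives
P(union) = 23/48 + 11/24 + 7/12 − 5/24 − 11/48 − 11/48 + 1/12 = 15/16

15/16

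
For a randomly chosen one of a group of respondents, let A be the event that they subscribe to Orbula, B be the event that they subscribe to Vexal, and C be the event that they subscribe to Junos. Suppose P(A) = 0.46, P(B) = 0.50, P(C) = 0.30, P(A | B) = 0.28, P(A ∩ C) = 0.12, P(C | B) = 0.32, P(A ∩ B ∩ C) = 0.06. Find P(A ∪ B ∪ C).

P(A ∩ B) = P(B)·P(A|B) = 0.50 × 0.28 = 0.14
P(B ∩ C) = P(B)·P(C|B) = 0.50 × 0.32 = 0.16
P(A ∪ B ∪ C) = 0.46 + 0.50 + 0.30 − 0.14 − 0.12 − 0.16 + 0.06 = 0.90

0.90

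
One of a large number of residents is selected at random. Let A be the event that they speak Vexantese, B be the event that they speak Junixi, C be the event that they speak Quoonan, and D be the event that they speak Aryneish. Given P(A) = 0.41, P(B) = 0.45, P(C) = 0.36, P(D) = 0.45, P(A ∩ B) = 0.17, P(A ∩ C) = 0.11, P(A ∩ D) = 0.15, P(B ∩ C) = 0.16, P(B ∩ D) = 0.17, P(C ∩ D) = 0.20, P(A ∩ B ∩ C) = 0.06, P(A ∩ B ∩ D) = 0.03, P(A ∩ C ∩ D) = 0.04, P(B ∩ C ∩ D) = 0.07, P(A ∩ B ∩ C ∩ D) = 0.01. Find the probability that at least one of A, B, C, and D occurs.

P(A ∪ B ∪ C ∪ D) = 0.41 + 0.45 + 0.36 + 0.45 − 0.17 − 0.11 − 0.15 − 0.16 − 0.17 − 0.20 + 0.06 + 0.03 + 0.04 + 0.07 − 0.01 = 0.90

0.90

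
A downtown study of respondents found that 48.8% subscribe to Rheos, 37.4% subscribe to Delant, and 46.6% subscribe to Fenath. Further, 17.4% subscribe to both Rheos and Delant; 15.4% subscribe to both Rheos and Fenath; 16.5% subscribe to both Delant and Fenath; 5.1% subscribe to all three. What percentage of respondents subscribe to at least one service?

P(at least one) = 48.8 + 37.4 + 46.6 − 17.4 − 15.4 − 16.5 + 5.1 = 88.6%

88.6%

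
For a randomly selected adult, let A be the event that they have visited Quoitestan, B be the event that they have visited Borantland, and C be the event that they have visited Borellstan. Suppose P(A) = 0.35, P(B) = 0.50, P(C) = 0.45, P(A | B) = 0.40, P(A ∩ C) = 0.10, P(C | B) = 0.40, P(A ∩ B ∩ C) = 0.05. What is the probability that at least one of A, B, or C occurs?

P(A ∩ B) = P(B)·P(A|B) = 0.50 × 0.40 = 0.20
P(B ∩ C) = P(B)·P(C|B) = 0.50 × 0.40 = 0.20
Apply inclusion-exclusion:
P(A ∪ B ∪ C) = 0.35 + 0.50 + 0.45 − 0.20 − 0.10 − 0.20 + 0.05 = 0.85

0.85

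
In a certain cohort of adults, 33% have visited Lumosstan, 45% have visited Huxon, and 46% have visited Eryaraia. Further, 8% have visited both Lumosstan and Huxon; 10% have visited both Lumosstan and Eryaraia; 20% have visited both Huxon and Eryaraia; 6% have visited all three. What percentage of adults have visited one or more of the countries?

92%

P(union) = 33 + 45 + 46 − 8 − 10 − 20 + 6 = 92%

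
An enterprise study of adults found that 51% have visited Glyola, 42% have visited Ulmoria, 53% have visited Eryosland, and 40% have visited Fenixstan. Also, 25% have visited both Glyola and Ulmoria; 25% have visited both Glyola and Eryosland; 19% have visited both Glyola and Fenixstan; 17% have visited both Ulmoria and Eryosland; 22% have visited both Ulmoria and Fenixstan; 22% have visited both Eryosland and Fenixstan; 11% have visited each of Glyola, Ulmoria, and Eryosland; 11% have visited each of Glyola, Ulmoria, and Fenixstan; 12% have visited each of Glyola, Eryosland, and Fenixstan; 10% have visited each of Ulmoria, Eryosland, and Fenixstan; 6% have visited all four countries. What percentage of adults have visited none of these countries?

6%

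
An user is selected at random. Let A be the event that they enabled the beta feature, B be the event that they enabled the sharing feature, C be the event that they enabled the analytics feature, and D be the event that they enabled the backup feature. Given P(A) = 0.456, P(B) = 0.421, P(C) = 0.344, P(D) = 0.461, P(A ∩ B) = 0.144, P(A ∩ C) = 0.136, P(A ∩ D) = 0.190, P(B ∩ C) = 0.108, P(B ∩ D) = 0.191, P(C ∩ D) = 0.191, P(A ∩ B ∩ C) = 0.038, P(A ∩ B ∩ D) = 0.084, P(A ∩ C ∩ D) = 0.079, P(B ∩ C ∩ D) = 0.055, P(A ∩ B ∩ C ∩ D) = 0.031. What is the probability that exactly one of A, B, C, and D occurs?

0.406

Using the inclusion–exclusion count for exactly one event:
P(exactly one) = 0.456 + 0.421 + 0.344 + 0.461 − 2·0.144 − 2·0.136 − 2·0.190 − 2·0.108 − 2·0.191 − 2·0.191 + 3·0.038 + 3·0.084 + 3·0.079 + 3·0.055 − 4·0.031 = 0.406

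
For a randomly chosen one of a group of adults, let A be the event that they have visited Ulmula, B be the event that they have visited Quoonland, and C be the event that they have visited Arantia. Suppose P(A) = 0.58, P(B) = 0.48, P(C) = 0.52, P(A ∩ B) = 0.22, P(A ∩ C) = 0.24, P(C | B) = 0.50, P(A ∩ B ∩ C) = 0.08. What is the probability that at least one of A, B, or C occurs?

P(B ∩ C) = P(B)·P(C|B) = 0.48 × 0.50 = 0.24
Using inclusion–exclusion:
P(A ∪ B ∪ C) = 0.58 + 0.48 + 0.52 − 0.22 − 0.24 − 0.24 + 0.08 = 0.96

0.96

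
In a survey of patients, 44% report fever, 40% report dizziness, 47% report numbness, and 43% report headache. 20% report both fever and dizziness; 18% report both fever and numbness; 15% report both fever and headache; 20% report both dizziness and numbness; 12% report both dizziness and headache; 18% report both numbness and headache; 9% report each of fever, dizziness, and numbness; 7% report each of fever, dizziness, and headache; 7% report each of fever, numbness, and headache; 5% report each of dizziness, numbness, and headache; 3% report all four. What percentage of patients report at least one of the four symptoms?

By inclusion-exclusion,
P(union) = 44 + 40 + 47 + 43 − 20 − 18 − 15 − 20 − 12 − 18 + 9 + 7 + 7 + 5 − 3 = 96%

96%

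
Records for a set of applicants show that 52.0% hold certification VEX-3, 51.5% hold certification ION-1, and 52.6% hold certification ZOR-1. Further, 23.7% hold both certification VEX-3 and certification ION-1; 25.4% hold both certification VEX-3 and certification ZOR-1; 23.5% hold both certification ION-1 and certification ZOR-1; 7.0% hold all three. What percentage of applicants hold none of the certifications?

9.5%

P(≥1) = 52.0 + 51.5 + 52.6 − 23.7 − 25.4 − 23.5 + 7.0 = 90.5%
P(none) = 100% − 90.5% = 9.5%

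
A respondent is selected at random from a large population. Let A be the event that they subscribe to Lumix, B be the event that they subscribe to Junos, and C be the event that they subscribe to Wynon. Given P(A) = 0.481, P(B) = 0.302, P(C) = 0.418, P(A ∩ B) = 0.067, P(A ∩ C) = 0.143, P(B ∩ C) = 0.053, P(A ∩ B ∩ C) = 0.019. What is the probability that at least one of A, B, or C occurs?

0.957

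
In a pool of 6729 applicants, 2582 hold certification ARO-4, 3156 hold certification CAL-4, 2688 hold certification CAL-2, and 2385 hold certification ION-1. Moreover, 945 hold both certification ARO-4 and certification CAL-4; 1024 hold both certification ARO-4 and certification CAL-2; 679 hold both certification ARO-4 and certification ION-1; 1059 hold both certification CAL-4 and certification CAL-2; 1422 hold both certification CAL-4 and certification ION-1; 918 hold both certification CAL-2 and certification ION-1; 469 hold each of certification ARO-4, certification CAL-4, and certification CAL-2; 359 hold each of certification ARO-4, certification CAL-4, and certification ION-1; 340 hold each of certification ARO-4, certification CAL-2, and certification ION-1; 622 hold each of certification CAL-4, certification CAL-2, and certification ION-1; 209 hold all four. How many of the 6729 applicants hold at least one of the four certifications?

6345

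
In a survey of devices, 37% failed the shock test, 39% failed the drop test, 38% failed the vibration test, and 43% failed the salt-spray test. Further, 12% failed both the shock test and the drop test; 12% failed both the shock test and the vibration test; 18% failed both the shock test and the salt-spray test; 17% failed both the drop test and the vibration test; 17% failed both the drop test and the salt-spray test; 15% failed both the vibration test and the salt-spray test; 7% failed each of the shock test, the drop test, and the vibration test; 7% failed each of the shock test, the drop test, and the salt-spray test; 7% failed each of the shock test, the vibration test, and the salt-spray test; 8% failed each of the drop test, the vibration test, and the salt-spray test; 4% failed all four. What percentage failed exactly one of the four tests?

46%

P(exactly one) = 37 + 39 + 38 + 43 − 2·12 − 2·12 − 2·18 − 2·17 − 2·17 − 2·15 + 3·7 + 3·7 + 3·7 + 3·8 − 4·4 = 46%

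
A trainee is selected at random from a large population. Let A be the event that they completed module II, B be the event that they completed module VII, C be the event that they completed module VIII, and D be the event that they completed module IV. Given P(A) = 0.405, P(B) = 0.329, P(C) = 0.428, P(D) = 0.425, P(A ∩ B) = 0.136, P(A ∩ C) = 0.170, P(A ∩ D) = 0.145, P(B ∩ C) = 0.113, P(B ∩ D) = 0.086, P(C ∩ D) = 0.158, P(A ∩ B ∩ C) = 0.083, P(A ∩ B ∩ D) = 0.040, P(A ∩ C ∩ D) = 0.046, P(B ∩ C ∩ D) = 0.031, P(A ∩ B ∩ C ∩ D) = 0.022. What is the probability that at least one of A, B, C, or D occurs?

By inclusion-exclusion,
P(A ∪ B ∪ C ∪ D) = 0.405 + 0.329 + 0.428 + 0.425 − 0.136 − 0.170 − 0.145 − 0.113 − 0.086 − 0.158 + 0.083 + 0.040 + 0.046 + 0.031 − 0.022 = 0.957

0.957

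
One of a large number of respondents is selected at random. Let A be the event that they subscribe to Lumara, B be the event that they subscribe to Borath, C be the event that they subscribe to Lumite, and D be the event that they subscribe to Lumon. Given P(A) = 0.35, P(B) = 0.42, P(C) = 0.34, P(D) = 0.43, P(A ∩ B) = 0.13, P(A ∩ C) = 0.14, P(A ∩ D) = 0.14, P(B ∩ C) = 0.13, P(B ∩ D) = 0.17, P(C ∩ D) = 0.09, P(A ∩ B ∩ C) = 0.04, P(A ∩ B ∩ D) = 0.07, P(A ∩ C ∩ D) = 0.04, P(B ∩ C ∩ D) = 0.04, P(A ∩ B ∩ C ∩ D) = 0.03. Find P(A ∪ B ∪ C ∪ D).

0.90

By inclusion-exclusion,
P(A ∪ B ∪ C ∪ D) = 0.35 + 0.42 + 0.34 + 0.43 − 0.13 − 0.14 − 0.14 − 0.13 − 0.17 − 0.09 + 0.04 + 0.07 + 0.04 + 0.04 − 0.03 = 0.90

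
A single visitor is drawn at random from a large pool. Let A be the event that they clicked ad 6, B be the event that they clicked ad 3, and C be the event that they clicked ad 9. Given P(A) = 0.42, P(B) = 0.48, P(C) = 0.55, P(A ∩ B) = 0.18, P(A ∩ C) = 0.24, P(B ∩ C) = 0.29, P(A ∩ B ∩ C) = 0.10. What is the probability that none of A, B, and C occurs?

0.16

P(A ∪ B ∪ C) = 0.42 + 0.48 + 0.55 − 0.18 − 0.24 − 0.29 + 0.10 = 0.84
P(none) = 1 − 0.84 = 0.16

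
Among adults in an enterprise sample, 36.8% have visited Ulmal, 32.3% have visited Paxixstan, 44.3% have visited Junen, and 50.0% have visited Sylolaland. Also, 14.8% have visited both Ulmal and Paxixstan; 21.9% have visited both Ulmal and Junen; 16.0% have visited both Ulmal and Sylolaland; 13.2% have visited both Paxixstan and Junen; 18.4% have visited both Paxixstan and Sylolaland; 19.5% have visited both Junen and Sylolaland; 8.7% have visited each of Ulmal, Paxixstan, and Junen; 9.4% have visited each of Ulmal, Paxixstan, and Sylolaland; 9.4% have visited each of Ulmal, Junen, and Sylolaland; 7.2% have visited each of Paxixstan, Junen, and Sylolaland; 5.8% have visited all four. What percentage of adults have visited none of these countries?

P(≥1) = 36.8 + 32.3 + 44.3 + 50.0 − 14.8 − 21.9 − 16.0 − 13.2 − 18.4 − 19.5 + 8.7 + 9.4 + 9.4 + 7.2 − 5.8 = 88.5%
P(none) = 100% − 88.5% = 11.5%

11.5%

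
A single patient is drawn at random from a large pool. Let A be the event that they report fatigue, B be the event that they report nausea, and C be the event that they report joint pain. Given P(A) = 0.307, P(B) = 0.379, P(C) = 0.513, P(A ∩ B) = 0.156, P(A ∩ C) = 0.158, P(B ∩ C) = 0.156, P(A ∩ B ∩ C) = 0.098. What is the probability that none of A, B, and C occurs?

Apply inclusion-exclusion:
P(A ∪ B ∪ C) = 0.307 + 0.379 + 0.513 − 0.156 − 0.158 − 0.156 + 0.098 = 0.827
P(none) = 1 − 0.827 = 0.173

0.173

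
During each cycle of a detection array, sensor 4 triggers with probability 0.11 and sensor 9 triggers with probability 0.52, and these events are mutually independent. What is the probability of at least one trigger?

P(none) = (1 − 0.11) × (1 − 0.52) = 0.89 × 0.48 = 0.4272
P(at least one) = 1 − 0.4272 = 0.5728

0.5728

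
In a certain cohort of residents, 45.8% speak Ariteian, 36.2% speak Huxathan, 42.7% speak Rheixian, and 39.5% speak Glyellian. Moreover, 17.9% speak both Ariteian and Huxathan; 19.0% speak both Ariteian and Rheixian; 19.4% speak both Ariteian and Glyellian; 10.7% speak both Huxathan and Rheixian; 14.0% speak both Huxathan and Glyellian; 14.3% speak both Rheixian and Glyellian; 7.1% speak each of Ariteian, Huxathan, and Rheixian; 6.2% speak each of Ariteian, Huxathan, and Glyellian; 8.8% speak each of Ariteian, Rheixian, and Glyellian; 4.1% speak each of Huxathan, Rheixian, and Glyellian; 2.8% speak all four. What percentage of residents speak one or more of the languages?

92.3%

By inclusion-exclusion,
P(at least one) = 45.8 + 36.2 + 42.7 + 39.5 − 17.9 − 19.0 − 19.4 − 10.7 − 14.0 − 14.3 + 7.1 + 6.2 + 8.8 + 4.1 − 2.8 = 92.3%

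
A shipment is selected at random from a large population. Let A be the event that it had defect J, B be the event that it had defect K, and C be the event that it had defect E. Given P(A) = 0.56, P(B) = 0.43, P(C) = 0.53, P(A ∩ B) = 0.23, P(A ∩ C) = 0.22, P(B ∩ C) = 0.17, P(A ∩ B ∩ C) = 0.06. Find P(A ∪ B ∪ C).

0.96

P(A ∪ B ∪ C) = 0.56 + 0.43 + 0.53 − 0.23 − 0.22 − 0.17 + 0.06 = 0.96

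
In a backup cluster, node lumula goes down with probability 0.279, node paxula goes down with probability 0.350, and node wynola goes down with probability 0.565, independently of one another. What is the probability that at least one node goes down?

P(none) = (1 − 0.279) × (1 − 0.350) × (1 − 0.565) = 0.721 × 0.650 × 0.435 = 0.20386275
P(at least one) = 1 − 0.20386275 = 0.79613725

0.79613725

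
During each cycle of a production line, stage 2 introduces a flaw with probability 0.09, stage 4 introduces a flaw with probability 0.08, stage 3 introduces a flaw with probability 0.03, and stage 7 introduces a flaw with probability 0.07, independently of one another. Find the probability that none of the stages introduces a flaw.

0.75523812

P(none) = (1 − 0.09) × (1 − 0.08) × (1 − 0.03) × (1 − 0.07) = 0.91 × 0.92 × 0.97 × 0.93 = 0.75523812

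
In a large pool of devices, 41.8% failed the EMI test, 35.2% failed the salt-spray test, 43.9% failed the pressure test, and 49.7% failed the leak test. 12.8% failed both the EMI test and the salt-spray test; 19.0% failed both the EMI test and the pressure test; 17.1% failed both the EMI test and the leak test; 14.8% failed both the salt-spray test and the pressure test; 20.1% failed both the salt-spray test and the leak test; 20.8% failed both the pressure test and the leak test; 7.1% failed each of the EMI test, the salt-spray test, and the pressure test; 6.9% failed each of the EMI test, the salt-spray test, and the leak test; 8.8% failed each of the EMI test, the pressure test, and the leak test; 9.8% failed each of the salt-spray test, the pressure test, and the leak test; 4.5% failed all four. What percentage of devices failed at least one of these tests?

P(≥1) = 41.8 + 35.2 + 43.9 + 49.7 − 12.8 − 19.0 − 17.1 − 14.8 − 20.1 − 20.8 + 7.1 + 6.9 + 8.8 + 9.8 − 4.5 = 94.1%

94.1%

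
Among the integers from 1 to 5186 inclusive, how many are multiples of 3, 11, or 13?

Apply inclusion-exclusion:
1728 + 471 + 398 − 157 − 132 − 36 + 12 = 2284

2284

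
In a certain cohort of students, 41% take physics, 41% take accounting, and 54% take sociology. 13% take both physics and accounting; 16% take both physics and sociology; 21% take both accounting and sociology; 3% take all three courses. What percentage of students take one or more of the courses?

P(at least one) = 41 + 41 + 54 − 13 − 16 − 21 + 3 = 89%

89%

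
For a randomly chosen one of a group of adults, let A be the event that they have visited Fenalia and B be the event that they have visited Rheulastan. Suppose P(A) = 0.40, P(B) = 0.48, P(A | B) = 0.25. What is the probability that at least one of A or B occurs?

P(A ∩ B) = P(B)·P(A|B) = 0.48 × 0.25 = 0.12
Apply inclusion-exclusion:
P(A ∪ B) = 0.40 + 0.48 − 0.12 = 0.76

0.76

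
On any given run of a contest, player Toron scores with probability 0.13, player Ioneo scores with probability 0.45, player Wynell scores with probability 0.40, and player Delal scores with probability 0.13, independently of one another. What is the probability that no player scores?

P(none) = (1 − 0.13) × (1 − 0.45) × (1 − 0.40) × (1 − 0.13) = 0.87 × 0.55 × 0.60 × 0.87 = 0.249777

0.249777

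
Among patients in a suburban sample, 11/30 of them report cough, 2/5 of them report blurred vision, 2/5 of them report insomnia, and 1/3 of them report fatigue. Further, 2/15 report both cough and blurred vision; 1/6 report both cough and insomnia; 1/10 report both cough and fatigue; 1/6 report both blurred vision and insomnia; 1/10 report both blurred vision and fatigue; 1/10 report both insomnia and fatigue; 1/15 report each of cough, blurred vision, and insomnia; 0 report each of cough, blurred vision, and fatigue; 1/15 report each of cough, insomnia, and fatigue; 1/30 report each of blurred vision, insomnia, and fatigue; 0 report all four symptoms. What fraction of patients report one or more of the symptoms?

P(≥1) = 11/30 + 2/5 + 2/5 + 1/3 − 2/15 − 1/6 − 1/10 − 1/6 − 1/10 − 1/10 + 1/15 + 0 + 1/15 + 1/30 − 0 = 9/10

9/10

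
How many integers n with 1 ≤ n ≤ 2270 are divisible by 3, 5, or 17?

756 + 454 + 133 − 151 − 44 − 26 + 8 = 1130

1130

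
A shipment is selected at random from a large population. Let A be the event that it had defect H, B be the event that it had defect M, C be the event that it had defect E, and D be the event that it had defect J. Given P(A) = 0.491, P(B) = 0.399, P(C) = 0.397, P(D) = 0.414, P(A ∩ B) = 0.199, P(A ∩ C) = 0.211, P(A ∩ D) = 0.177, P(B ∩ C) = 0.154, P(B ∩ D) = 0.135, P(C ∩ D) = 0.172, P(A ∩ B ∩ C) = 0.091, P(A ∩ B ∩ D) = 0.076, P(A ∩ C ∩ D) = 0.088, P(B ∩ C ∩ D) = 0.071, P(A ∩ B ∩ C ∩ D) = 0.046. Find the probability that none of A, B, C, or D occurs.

P(A ∪ B ∪ C ∪ D) = 0.491 + 0.399 + 0.397 + 0.414 − 0.199 − 0.211 − 0.177 − 0.154 − 0.135 − 0.172 + 0.091 + 0.076 + 0.088 + 0.071 − 0.046 = 0.933
P(none) = 1 − 0.933 = 0.067

0.067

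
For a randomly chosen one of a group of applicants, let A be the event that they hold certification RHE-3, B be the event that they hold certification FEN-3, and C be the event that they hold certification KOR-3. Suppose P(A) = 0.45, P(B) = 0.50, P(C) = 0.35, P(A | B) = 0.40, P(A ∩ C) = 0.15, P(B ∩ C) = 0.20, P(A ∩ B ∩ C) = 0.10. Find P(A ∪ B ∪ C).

P(A ∩ B) = P(B)·P(A|B) = 0.50 × 0.40 = 0.20
Using inclusion–exclusion:
P(A ∪ B ∪ C) = 0.45 + 0.50 + 0.35 − 0.20 − 0.15 − 0.20 + 0.10 = 0.85

0.85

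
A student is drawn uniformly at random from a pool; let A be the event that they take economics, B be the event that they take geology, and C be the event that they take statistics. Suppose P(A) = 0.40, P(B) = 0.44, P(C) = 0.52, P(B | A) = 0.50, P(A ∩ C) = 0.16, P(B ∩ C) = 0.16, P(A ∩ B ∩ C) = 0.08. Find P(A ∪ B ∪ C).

0.92

P(A ∩ B) = P(A)·P(B|A) = 0.40 × 0.50 = 0.20
Using inclusion–exclusion:
P(A ∪ B ∪ C) = 0.40 + 0.44 + 0.52 − 0.20 − 0.16 − 0.16 + 0.08 = 0.92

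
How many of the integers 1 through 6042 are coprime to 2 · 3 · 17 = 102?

⌊6042/2⌋ + ⌊6042/3⌋ + ⌊6042/17⌋ − ⌊6042/6⌋ − ⌊6042/34⌋ − ⌊6042/51⌋ + ⌊6042/102⌋ = 3021 + 2014 + 355 − 1007 − 177 − 118 + 59 = 4147
6042 − 4147 = 1895

1895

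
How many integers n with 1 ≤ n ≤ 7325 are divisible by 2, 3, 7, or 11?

⌊7325/2⌋ + ⌊7325/3⌋ + ⌊7325/7⌋ + ⌊7325/11⌋ − ⌊7325/6⌋ − ⌊7325/14⌋ − ⌊7325/22⌋ − ⌊7325/21⌋ − ⌊7325/33⌋ − ⌊7325/77⌋ + ⌊7325/42⌋ + ⌊7325/66⌋ + ⌊7325/154⌋ + ⌊7325/231⌋ − ⌊7325/462⌋ = 3662 + 2441 + 1046 + 665 − 1220 − 523 − 332 − 348 − 221 − 95 + 174 + 110 + 47 + 31 − 15 = 5422

5422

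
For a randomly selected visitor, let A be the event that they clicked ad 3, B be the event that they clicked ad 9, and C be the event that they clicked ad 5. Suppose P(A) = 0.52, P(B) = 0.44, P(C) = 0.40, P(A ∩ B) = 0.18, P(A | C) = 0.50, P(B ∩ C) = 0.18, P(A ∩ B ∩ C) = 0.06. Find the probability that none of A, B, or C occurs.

0.14

P(A ∩ C) = P(C)·P(A|C) = 0.40 × 0.50 = 0.20
Using inclusion–exclusion:
P(A ∪ B ∪ C) = 0.52 + 0.44 + 0.40 − 0.18 − 0.20 − 0.18 + 0.06 = 0.86
P(none) = 1 − 0.86 = 0.14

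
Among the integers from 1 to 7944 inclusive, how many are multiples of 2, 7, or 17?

By inclusion–exclusion:
floor(7944/2) + floor(7944/7) + floor(7944/17) − floor(7944/14) − floor(7944/34) − floor(7944/119) + floor(7944/238) = 3972 + 1134 + 467 − 567 − 233 − 66 + 33 = 4740

4740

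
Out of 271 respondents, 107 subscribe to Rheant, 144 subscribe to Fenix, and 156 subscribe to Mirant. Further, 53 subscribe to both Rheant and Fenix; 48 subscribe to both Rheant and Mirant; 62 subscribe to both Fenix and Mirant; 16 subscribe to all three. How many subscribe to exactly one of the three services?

129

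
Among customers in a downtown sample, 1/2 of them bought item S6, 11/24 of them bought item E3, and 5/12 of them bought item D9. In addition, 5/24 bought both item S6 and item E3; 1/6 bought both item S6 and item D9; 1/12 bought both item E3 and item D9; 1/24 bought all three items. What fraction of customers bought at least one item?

23/24

P(union) = 1/2 + 11/24 + 5/12 − 5/24 − 1/6 − 1/12 + 1/24 = 23/24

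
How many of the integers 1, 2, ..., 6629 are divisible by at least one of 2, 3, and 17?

4549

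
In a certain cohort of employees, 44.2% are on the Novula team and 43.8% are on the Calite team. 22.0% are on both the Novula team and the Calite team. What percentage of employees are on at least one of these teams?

66.0%

P(≥1) = 44.2 + 43.8 − 22.0 = 66.0%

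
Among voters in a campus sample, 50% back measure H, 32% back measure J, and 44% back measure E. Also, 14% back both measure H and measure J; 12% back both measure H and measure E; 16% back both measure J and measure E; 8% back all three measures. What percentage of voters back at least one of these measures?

92%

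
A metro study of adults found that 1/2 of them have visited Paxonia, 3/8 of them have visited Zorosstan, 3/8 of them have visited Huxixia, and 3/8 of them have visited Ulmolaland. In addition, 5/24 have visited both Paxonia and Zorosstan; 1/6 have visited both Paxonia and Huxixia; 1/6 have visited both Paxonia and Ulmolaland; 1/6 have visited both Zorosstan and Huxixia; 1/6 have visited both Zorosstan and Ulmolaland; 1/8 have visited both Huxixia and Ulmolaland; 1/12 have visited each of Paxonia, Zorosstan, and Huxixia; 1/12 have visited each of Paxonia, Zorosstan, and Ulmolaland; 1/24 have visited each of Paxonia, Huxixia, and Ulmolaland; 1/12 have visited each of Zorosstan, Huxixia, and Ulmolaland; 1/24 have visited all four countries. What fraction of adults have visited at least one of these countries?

P(≥1) = 1/2 + 3/8 + 3/8 + 3/8 − 5/24 − 1/6 − 1/6 − 1/6 − 1/6 − 1/8 + 1/12 + 1/12 + 1/24 + 1/12 − 1/24 = 7/8

7/8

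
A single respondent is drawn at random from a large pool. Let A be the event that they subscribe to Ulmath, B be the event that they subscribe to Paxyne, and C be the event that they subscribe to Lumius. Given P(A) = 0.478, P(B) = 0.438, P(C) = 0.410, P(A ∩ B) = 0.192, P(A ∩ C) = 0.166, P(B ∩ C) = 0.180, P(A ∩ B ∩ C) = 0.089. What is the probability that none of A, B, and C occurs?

0.123

By inclusion–exclusion:
P(A ∪ B ∪ C) = 0.478 + 0.438 + 0.410 − 0.192 − 0.166 − 0.180 + 0.089 = 0.877
P(none) = 1 − 0.877 = 0.123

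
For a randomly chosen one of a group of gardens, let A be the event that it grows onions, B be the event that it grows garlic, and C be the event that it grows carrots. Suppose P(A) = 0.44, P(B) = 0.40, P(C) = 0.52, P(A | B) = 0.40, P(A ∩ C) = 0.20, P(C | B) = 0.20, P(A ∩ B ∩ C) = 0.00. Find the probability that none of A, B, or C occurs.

0.08

P(A ∩ B) = P(B)·P(A|B) = 0.40 × 0.40 = 0.16
P(B ∩ C) = P(B)·P(C|B) = 0.40 × 0.20 = 0.08
Apply inclusion-exclusion:
P(A ∪ B ∪ C) = 0.44 + 0.40 + 0.52 − 0.16 − 0.20 − 0.08 + 0.00 = 0.92
P(none) = 1 − 0.92 = 0.08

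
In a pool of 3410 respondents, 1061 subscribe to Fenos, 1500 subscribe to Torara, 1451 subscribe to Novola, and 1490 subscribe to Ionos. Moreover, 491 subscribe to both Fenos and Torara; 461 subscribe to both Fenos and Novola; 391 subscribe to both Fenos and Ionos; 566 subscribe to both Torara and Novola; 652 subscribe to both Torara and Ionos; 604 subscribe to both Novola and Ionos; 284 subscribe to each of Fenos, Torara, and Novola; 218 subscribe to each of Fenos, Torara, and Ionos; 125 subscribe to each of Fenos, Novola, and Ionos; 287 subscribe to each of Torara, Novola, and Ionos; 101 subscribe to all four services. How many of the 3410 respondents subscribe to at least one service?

3150

By inclusion-exclusion,
N(≥1) = 1061 + 1500 + 1451 + 1490 − 491 − 461 − 391 − 566 − 652 − 604 + 284 + 218 + 125 + 287 − 101 = 3150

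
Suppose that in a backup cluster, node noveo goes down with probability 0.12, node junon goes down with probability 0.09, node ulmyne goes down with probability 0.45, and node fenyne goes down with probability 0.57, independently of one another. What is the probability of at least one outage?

0.8106108

P(none) = (1 − 0.12) × (1 − 0.09) × (1 − 0.45) × (1 − 0.57) = 0.88 × 0.91 × 0.55 × 0.43 = 0.1893892
P(at least one) = 1 − 0.1893892 = 0.8106108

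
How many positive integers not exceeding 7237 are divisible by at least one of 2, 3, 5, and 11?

5482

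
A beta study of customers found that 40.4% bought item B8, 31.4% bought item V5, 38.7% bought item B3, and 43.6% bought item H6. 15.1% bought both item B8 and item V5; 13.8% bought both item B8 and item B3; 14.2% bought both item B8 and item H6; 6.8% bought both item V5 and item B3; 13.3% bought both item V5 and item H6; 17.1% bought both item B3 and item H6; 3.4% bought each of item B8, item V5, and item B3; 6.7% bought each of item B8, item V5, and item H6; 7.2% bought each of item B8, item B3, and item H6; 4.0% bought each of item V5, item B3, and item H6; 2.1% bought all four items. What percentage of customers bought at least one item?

93.0%

By inclusion-exclusion,
P(union) = 40.4 + 31.4 + 38.7 + 43.6 − 15.1 − 13.8 − 14.2 − 6.8 − 13.3 − 17.1 + 3.4 + 6.7 + 7.2 + 4.0 − 2.1 = 93.0%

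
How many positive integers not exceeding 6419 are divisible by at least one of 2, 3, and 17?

4405

By inclusion–exclusion:
3209 + 2139 + 377 − 1069 − 188 − 125 + 62 = 4405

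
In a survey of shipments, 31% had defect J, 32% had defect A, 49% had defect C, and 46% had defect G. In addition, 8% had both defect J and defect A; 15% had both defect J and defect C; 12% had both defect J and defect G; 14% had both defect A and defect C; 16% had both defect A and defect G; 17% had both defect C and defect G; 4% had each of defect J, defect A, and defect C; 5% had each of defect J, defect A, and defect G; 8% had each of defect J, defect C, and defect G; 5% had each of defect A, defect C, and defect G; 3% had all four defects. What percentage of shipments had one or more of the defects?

95%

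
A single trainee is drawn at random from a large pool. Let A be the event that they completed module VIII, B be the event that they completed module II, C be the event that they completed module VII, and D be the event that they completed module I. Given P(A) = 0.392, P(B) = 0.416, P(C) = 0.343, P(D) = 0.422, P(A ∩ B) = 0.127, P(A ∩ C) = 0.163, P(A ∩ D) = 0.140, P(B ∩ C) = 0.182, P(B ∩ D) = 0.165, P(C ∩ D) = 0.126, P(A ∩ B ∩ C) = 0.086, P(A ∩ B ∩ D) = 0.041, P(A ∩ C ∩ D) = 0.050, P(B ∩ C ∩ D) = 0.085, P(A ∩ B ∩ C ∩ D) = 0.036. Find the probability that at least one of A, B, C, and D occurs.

By inclusion-exclusion,
P(A ∪ B ∪ C ∪ D) = 0.392 + 0.416 + 0.343 + 0.422 − 0.127 − 0.163 − 0.140 − 0.182 − 0.165 − 0.126 + 0.086 + 0.041 + 0.050 + 0.085 − 0.036 = 0.896

0.896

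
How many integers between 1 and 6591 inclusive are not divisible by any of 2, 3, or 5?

1758

By inclusion–exclusion:
floor(6591/2) + floor(6591/3) + floor(6591/5) − floor(6591/6) − floor(6591/10) − floor(6591/15) + floor(6591/30) = 3295 + 2197 + 1318 − 1098 − 659 − 439 + 219 = 4833
6591 − 4833 = 1758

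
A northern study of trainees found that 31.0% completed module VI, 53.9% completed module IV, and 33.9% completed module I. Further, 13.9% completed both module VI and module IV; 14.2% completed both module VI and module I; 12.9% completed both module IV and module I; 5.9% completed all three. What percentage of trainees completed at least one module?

83.7%

Apply inclusion-exclusion:
P(≥1) = 31.0 + 53.9 + 33.9 − 13.9 − 14.2 − 12.9 + 5.9 = 83.7%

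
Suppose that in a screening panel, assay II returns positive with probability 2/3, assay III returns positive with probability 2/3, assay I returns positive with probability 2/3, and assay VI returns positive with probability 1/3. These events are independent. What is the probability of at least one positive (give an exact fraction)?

P(none) = (1 − 2/3) × (1 − 2/3) × (1 − 2/3) × (1 − 1/3) = 1/3 × 1/3 × 1/3 × 2/3 = 2/81
P(at least one) = 1 − 2/81 = 79/81

79/81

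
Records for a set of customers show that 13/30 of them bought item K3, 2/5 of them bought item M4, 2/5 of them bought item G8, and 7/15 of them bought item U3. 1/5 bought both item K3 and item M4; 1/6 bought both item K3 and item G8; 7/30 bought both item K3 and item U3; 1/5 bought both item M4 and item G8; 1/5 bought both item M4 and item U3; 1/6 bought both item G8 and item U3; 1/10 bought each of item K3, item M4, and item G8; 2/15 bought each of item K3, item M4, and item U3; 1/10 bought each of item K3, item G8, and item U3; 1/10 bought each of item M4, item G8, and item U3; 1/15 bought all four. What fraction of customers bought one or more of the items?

Inclusion–exclusion gives
P(≥1) = 13/30 + 2/5 + 2/5 + 7/15 − 1/5 − 1/6 − 7/30 − 1/5 − 1/5 − 1/6 + 1/10 + 2/15 + 1/10 + 1/10 − 1/15 = 9/10

9/10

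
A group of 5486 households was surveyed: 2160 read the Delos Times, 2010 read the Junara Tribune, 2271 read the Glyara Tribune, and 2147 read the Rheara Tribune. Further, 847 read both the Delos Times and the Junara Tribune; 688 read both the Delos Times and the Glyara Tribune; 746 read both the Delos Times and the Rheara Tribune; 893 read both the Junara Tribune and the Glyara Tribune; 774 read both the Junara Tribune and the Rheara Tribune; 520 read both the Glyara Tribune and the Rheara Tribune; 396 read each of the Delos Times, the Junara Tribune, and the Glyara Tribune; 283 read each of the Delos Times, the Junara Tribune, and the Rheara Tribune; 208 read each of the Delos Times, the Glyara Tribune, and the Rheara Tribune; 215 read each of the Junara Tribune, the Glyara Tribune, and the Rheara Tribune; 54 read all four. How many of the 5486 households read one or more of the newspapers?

5168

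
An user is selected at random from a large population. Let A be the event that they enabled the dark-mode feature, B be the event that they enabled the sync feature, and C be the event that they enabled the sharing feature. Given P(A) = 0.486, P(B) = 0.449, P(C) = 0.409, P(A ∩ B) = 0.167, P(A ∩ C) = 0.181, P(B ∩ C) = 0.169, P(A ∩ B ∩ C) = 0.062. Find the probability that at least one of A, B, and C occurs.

Inclusion–exclusion gives
P(A ∪ B ∪ C) = 0.486 + 0.449 + 0.409 − 0.167 − 0.181 − 0.169 + 0.062 = 0.889

0.889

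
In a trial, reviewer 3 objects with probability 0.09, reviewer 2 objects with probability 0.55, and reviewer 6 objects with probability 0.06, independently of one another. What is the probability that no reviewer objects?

Since the events are independent, P(none) is the product of the individual non-occurrence probabilities.
P(none) = (1 − 0.09) × (1 − 0.55) × (1 − 0.06) = 0.91 × 0.45 × 0.94 = 0.38493

0.38493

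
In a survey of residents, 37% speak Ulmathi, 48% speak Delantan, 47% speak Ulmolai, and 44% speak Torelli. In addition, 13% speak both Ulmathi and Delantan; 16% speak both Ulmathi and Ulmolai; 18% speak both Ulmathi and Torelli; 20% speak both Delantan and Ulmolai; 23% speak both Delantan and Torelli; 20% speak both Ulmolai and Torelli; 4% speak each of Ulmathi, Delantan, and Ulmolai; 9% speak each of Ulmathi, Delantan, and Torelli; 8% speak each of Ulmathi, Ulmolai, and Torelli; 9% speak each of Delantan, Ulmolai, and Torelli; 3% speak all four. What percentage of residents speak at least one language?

P(union) = 37 + 48 + 47 + 44 − 13 − 16 − 18 − 20 − 23 − 20 + 4 + 9 + 8 + 9 − 3 = 93%

93%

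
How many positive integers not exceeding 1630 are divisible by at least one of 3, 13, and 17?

686

By inclusion-exclusion,
floor(1630/3) + floor(1630/13) + floor(1630/17) − floor(1630/39) − floor(1630/51) − floor(1630/221) + floor(1630/663) = 543 + 125 + 95 − 41 − 31 − 7 + 2 = 686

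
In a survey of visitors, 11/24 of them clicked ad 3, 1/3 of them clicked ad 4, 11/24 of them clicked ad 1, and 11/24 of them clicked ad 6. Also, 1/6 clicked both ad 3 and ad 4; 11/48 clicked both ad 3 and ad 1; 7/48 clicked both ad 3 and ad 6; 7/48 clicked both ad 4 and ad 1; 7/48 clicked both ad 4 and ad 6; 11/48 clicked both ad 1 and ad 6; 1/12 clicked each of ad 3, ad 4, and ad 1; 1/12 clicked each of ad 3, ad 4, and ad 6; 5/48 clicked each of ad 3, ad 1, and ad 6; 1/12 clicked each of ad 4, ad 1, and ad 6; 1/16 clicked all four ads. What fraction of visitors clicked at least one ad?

15/16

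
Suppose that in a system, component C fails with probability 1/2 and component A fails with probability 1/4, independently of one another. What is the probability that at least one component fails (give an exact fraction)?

5/8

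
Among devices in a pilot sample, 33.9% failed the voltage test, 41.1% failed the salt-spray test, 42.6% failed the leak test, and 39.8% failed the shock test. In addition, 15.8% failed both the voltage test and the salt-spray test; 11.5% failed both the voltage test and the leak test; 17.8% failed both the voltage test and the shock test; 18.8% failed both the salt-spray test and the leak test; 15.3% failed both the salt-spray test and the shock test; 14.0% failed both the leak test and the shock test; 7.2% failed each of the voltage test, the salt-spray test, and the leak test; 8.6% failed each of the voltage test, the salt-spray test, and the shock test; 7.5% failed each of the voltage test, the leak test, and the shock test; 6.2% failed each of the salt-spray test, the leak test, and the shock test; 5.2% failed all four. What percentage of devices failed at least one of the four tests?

88.5%

Inclusion–exclusion gives
P(at least one) = 33.9 + 41.1 + 42.6 + 39.8 − 15.8 − 11.5 − 17.8 − 18.8 − 15.3 − 14.0 + 7.2 + 8.6 + 7.5 + 6.2 − 5.2 = 88.5%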